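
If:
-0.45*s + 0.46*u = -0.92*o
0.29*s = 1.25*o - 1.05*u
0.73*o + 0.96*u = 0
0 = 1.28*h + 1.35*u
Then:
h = 0.00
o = 0.00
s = 0.00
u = 0.00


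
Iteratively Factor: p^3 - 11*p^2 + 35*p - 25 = (p - 1)*(p^2 - 10*p + 25) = (p - 5)*(p - 1)*(p - 5)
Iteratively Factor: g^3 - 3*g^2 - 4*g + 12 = (g + 2)*(g^2 - 5*g + 6) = (g - 3)*(g + 2)*(g - 2)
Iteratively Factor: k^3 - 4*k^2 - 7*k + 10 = (k - 5)*(k^2 + k - 2) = (k - 5)*(k - 1)*(k + 2)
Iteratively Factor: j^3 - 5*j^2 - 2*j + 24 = (j + 2)*(j^2 - 7*j + 12) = (j - 3)*(j + 2)*(j - 4)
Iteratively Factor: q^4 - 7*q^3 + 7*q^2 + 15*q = (q + 1)*(q^3 - 8*q^2 + 15*q) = (q - 5)*(q + 1)*(q^2 - 3*q) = (q - 5)*(q - 3)*(q + 1)*(q)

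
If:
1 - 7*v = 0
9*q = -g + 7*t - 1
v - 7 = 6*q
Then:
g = 7*t + 65/7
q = -8/7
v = 1/7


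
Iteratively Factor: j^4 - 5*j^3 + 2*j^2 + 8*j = (j - 2)*(j^3 - 3*j^2 - 4*j) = (j - 2)*(j + 1)*(j^2 - 4*j) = j*(j - 2)*(j + 1)*(j - 4)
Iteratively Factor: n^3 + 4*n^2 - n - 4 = (n + 4)*(n^2 - 1) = (n + 1)*(n + 4)*(n - 1)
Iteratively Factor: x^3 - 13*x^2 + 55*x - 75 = (x - 5)*(x^2 - 8*x + 15) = (x - 5)*(x - 3)*(x - 5)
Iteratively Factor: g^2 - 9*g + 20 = (g - 4)*(g - 5)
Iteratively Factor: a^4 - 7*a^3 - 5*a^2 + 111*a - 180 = (a - 5)*(a^3 - 2*a^2 - 15*a + 36) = (a - 5)*(a - 3)*(a^2 + a - 12) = (a - 5)*(a - 3)*(a + 4)*(a - 3)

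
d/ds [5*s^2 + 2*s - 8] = 10*s + 2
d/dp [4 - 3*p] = -3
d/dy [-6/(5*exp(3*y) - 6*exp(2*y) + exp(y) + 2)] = (90*exp(2*y) - 72*exp(y) + 6)*exp(y)/(5*exp(3*y) - 6*exp(2*y) + exp(y) + 2)^2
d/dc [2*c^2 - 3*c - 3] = 4*c - 3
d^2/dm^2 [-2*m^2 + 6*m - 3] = -4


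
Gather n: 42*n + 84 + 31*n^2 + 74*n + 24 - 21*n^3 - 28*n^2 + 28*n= -21*n^3 + 3*n^2 + 144*n + 108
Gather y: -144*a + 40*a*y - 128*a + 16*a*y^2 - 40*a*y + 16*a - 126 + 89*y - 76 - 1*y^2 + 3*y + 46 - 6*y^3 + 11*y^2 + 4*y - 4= -256*a - 6*y^3 + y^2*(16*a + 10) + 96*y - 160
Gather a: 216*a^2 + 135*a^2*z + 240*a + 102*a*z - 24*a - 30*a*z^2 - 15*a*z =a^2*(135*z + 216) + a*(-30*z^2 + 87*z + 216)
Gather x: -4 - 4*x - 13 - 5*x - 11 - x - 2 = -10*x - 30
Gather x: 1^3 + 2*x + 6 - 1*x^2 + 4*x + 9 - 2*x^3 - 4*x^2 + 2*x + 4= -2*x^3 - 5*x^2 + 8*x + 20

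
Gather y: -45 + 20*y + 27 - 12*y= 8*y - 18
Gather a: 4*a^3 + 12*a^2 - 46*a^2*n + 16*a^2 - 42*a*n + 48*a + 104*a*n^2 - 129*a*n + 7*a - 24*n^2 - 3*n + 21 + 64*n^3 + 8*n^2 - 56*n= 4*a^3 + a^2*(28 - 46*n) + a*(104*n^2 - 171*n + 55) + 64*n^3 - 16*n^2 - 59*n + 21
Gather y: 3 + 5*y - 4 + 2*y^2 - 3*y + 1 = 2*y^2 + 2*y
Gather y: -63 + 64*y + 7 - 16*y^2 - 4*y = -16*y^2 + 60*y - 56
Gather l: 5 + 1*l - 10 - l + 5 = 0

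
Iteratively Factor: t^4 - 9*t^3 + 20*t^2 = (t - 5)*(t^3 - 4*t^2) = (t - 5)*(t - 4)*(t^2) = t*(t - 5)*(t - 4)*(t)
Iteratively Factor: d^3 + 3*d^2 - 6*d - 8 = (d + 1)*(d^2 + 2*d - 8) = (d + 1)*(d + 4)*(d - 2)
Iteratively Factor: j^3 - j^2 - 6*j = (j)*(j^2 - j - 6) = j*(j - 3)*(j + 2)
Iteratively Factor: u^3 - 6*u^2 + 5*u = (u)*(u^2 - 6*u + 5) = u*(u - 5)*(u - 1)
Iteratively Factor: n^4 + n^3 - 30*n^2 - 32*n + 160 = (n + 4)*(n^3 - 3*n^2 - 18*n + 40) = (n - 2)*(n + 4)*(n^2 - n - 20) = (n - 2)*(n + 4)^2*(n - 5)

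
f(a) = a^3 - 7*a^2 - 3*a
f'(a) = 3*a^2 - 14*a - 3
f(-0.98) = -4.72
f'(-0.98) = 13.60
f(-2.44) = -48.88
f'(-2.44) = 49.02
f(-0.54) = -0.58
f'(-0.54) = 5.43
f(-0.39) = 0.05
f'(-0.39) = 2.92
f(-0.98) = -4.72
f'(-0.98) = 13.60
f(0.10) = -0.37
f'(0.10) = -4.37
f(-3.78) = -142.69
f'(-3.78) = 92.79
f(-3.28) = -100.76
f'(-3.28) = 75.20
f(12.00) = 684.00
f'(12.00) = 261.00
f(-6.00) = -450.00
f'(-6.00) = 189.00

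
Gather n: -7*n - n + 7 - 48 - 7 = -8*n - 48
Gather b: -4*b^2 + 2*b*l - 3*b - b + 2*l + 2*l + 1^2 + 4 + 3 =-4*b^2 + b*(2*l - 4) + 4*l + 8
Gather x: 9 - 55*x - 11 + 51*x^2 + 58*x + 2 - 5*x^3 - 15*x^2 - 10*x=-5*x^3 + 36*x^2 - 7*x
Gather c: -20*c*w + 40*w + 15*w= -20*c*w + 55*w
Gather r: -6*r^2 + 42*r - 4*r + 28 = -6*r^2 + 38*r + 28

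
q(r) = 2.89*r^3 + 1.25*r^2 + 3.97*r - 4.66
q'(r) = 8.67*r^2 + 2.5*r + 3.97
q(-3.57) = -134.39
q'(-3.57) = 105.54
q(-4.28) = -225.34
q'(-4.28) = 152.09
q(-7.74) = -1300.55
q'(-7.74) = 504.02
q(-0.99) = -10.17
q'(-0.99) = 9.99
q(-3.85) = -166.34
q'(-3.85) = 122.86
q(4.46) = 294.30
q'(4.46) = 187.58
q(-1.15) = -11.97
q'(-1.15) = 12.56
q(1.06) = 4.39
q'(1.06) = 16.36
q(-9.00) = -2045.95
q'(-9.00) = 683.74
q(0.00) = -4.66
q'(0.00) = 3.97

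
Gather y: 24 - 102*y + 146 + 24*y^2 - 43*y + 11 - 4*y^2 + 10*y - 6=20*y^2 - 135*y + 175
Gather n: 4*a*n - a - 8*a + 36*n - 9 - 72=-9*a + n*(4*a + 36) - 81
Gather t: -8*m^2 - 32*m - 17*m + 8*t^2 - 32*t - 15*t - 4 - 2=-8*m^2 - 49*m + 8*t^2 - 47*t - 6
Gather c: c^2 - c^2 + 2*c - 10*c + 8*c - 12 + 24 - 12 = 0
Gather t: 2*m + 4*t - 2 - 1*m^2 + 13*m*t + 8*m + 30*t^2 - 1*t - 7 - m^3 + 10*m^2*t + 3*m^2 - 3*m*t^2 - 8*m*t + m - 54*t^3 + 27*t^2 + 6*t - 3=-m^3 + 2*m^2 + 11*m - 54*t^3 + t^2*(57 - 3*m) + t*(10*m^2 + 5*m + 9) - 12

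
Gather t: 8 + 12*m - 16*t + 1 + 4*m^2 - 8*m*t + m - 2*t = 4*m^2 + 13*m + t*(-8*m - 18) + 9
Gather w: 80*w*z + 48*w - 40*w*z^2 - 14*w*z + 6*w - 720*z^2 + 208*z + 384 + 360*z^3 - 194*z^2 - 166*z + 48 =w*(-40*z^2 + 66*z + 54) + 360*z^3 - 914*z^2 + 42*z + 432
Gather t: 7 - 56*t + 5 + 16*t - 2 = 10 - 40*t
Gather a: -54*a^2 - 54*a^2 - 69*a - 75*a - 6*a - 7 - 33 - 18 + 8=-108*a^2 - 150*a - 50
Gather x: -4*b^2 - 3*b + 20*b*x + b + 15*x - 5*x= -4*b^2 - 2*b + x*(20*b + 10)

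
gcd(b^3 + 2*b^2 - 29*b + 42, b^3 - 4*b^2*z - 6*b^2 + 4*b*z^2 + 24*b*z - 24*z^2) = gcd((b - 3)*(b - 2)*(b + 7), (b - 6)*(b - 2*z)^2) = 1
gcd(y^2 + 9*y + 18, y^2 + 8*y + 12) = y + 6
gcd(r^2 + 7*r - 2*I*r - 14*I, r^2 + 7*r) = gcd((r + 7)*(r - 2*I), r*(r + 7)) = r + 7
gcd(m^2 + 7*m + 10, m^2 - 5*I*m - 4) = 1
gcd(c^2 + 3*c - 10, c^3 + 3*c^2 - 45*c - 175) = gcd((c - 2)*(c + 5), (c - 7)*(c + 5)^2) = c + 5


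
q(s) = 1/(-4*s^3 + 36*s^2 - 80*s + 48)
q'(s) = (12*s^2 - 72*s + 80)/(-4*s^3 + 36*s^2 - 80*s + 48)^2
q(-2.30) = 0.00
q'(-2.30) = 0.00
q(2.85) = 0.05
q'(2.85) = -0.07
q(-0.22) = 0.01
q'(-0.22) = 0.02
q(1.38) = -0.23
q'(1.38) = 0.18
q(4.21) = 0.02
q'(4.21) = -0.00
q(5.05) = 0.02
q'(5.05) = 0.01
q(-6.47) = 0.00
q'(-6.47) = 0.00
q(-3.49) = 0.00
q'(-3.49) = 0.00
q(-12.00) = 0.00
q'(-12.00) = 0.00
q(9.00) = 0.00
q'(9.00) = 0.00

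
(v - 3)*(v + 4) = v^2 + v - 12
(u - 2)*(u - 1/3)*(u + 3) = u^3 + 2*u^2/3 - 19*u/3 + 2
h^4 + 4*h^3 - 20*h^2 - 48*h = h*(h - 4)*(h + 2)*(h + 6)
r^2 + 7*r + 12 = (r + 3)*(r + 4)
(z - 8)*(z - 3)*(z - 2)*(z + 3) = z^4 - 10*z^3 + 7*z^2 + 90*z - 144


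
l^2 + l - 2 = (l - 1)*(l + 2)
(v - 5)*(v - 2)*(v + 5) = v^3 - 2*v^2 - 25*v + 50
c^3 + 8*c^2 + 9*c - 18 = (c - 1)*(c + 3)*(c + 6)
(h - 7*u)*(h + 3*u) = h^2 - 4*h*u - 21*u^2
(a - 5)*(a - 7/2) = a^2 - 17*a/2 + 35/2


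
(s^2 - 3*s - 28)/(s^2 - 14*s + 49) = (s + 4)/(s - 7)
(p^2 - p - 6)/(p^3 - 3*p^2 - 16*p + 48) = (p + 2)/(p^2 - 16)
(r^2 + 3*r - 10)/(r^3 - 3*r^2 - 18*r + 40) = (r + 5)/(r^2 - r - 20)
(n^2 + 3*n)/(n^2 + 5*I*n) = (n + 3)/(n + 5*I)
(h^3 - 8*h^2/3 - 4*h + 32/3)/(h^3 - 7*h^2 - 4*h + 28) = (h - 8/3)/(h - 7)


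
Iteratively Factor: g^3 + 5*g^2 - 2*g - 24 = (g + 4)*(g^2 + g - 6) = (g + 3)*(g + 4)*(g - 2)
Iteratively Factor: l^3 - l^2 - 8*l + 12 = (l - 2)*(l^2 + l - 6) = (l - 2)^2*(l + 3)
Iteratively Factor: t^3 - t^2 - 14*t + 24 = (t + 4)*(t^2 - 5*t + 6) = (t - 2)*(t + 4)*(t - 3)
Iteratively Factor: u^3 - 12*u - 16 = (u + 2)*(u^2 - 2*u - 8) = (u - 4)*(u + 2)*(u + 2)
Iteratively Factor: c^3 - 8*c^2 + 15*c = (c)*(c^2 - 8*c + 15) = c*(c - 3)*(c - 5)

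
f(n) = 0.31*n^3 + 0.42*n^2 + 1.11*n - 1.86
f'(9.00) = 84.00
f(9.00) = 268.14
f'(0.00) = 1.11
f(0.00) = -1.86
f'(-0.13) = 1.02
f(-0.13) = -2.00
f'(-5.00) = 20.16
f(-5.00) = -35.66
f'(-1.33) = 1.64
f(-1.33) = -3.32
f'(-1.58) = 2.10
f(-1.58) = -3.79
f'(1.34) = 3.91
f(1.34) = 1.13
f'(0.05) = 1.15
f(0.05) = -1.80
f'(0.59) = 1.93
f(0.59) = -1.00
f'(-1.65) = 2.26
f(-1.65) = -3.94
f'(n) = 0.93*n^2 + 0.84*n + 1.11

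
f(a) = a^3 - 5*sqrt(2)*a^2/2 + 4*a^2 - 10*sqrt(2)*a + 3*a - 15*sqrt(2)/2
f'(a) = 3*a^2 - 5*sqrt(2)*a + 8*a - 10*sqrt(2) + 3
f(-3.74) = -14.75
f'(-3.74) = 27.35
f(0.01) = -10.72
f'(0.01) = -11.13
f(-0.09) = -9.60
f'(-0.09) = -11.20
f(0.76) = -18.37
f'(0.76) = -8.70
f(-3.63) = -11.87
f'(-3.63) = 25.02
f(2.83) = -15.75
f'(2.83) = 15.51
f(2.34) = -21.32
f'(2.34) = 7.46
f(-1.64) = 4.50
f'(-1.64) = -4.60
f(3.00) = -12.85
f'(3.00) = 18.64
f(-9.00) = -601.71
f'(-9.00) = 223.50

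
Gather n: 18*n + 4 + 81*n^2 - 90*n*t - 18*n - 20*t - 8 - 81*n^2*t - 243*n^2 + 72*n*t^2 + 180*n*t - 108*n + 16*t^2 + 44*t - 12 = n^2*(-81*t - 162) + n*(72*t^2 + 90*t - 108) + 16*t^2 + 24*t - 16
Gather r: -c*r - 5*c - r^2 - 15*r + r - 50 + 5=-5*c - r^2 + r*(-c - 14) - 45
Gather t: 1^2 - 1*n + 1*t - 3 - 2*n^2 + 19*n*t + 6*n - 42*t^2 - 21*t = -2*n^2 + 5*n - 42*t^2 + t*(19*n - 20) - 2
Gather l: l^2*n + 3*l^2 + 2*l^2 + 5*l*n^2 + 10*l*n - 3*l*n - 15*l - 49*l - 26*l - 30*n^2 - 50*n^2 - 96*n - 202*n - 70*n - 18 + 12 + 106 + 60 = l^2*(n + 5) + l*(5*n^2 + 7*n - 90) - 80*n^2 - 368*n + 160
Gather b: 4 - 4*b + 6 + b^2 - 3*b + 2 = b^2 - 7*b + 12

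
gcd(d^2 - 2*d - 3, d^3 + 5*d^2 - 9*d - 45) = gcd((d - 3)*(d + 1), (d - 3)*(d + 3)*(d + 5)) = d - 3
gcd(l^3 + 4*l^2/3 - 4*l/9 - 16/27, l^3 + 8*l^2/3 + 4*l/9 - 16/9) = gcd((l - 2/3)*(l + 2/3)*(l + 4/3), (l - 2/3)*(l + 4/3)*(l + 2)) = l^2 + 2*l/3 - 8/9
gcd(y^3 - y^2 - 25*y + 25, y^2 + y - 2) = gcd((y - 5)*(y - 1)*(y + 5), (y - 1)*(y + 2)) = y - 1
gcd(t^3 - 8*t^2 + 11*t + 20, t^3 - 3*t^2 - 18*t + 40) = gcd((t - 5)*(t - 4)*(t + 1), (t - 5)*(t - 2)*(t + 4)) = t - 5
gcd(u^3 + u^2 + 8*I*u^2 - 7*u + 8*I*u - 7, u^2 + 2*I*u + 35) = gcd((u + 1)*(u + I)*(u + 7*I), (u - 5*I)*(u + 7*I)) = u + 7*I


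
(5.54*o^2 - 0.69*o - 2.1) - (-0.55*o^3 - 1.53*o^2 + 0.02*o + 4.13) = 0.55*o^3 + 7.07*o^2 - 0.71*o - 6.23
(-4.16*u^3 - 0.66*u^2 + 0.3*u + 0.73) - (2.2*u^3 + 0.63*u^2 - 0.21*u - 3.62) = -6.36*u^3 - 1.29*u^2 + 0.51*u + 4.35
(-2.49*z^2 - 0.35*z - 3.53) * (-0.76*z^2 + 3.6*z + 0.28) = 1.8924*z^4 - 8.698*z^3 + 0.7256*z^2 - 12.806*z - 0.9884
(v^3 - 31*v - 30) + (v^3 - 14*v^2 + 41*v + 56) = 2*v^3 - 14*v^2 + 10*v + 26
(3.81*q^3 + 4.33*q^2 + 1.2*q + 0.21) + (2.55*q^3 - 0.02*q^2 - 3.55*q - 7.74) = 6.36*q^3 + 4.31*q^2 - 2.35*q - 7.53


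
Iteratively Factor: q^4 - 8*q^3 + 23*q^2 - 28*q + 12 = (q - 2)*(q^3 - 6*q^2 + 11*q - 6) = (q - 3)*(q - 2)*(q^2 - 3*q + 2) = (q - 3)*(q - 2)*(q - 1)*(q - 2)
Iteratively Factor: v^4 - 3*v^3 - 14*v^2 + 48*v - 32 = (v + 4)*(v^3 - 7*v^2 + 14*v - 8) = (v - 1)*(v + 4)*(v^2 - 6*v + 8) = (v - 4)*(v - 1)*(v + 4)*(v - 2)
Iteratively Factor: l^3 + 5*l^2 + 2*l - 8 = (l - 1)*(l^2 + 6*l + 8) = (l - 1)*(l + 2)*(l + 4)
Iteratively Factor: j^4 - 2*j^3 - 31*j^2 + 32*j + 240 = (j - 4)*(j^3 + 2*j^2 - 23*j - 60) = (j - 4)*(j + 4)*(j^2 - 2*j - 15) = (j - 4)*(j + 3)*(j + 4)*(j - 5)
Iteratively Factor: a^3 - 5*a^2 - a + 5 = (a - 1)*(a^2 - 4*a - 5) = (a - 1)*(a + 1)*(a - 5)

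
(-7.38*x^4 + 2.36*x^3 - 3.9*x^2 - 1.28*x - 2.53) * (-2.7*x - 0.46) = 19.926*x^5 - 2.9772*x^4 + 9.4444*x^3 + 5.25*x^2 + 7.4198*x + 1.1638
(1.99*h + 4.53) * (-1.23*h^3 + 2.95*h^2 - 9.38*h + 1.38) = -2.4477*h^4 + 0.2986*h^3 - 5.3027*h^2 - 39.7452*h + 6.2514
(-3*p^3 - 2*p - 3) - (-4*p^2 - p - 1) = -3*p^3 + 4*p^2 - p - 2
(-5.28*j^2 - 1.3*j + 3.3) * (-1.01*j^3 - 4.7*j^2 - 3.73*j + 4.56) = 5.3328*j^5 + 26.129*j^4 + 22.4714*j^3 - 34.7378*j^2 - 18.237*j + 15.048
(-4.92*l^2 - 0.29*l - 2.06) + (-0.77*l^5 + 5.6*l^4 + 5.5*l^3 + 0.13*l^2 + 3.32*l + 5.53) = -0.77*l^5 + 5.6*l^4 + 5.5*l^3 - 4.79*l^2 + 3.03*l + 3.47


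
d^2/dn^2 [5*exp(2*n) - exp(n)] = (20*exp(n) - 1)*exp(n)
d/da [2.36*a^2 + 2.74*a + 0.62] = 4.72*a + 2.74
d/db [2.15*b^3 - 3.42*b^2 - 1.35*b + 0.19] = 6.45*b^2 - 6.84*b - 1.35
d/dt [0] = 0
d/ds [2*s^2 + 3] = 4*s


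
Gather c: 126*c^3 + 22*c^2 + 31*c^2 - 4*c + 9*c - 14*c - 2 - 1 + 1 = 126*c^3 + 53*c^2 - 9*c - 2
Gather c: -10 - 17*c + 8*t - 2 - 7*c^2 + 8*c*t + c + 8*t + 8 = -7*c^2 + c*(8*t - 16) + 16*t - 4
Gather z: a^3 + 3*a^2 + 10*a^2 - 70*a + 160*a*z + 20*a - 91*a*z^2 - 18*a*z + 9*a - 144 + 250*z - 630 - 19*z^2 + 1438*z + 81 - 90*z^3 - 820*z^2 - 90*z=a^3 + 13*a^2 - 41*a - 90*z^3 + z^2*(-91*a - 839) + z*(142*a + 1598) - 693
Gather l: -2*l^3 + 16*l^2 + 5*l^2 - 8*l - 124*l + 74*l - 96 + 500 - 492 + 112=-2*l^3 + 21*l^2 - 58*l + 24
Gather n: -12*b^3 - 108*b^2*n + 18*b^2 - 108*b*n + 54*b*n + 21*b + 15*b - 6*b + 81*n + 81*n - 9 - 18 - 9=-12*b^3 + 18*b^2 + 30*b + n*(-108*b^2 - 54*b + 162) - 36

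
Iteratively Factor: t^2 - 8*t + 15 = (t - 3)*(t - 5)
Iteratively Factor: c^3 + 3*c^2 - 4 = (c - 1)*(c^2 + 4*c + 4) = (c - 1)*(c + 2)*(c + 2)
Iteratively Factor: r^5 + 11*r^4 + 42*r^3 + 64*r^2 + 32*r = (r + 1)*(r^4 + 10*r^3 + 32*r^2 + 32*r) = (r + 1)*(r + 2)*(r^3 + 8*r^2 + 16*r) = r*(r + 1)*(r + 2)*(r^2 + 8*r + 16) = r*(r + 1)*(r + 2)*(r + 4)*(r + 4)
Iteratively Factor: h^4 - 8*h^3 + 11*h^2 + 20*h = (h - 5)*(h^3 - 3*h^2 - 4*h) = (h - 5)*(h + 1)*(h^2 - 4*h) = h*(h - 5)*(h + 1)*(h - 4)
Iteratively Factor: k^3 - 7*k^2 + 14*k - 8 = (k - 2)*(k^2 - 5*k + 4) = (k - 2)*(k - 1)*(k - 4)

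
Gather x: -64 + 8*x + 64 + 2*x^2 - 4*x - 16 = 2*x^2 + 4*x - 16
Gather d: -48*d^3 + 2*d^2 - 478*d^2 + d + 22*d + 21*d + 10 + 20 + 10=-48*d^3 - 476*d^2 + 44*d + 40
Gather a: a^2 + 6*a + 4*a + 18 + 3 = a^2 + 10*a + 21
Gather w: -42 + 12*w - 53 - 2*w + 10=10*w - 85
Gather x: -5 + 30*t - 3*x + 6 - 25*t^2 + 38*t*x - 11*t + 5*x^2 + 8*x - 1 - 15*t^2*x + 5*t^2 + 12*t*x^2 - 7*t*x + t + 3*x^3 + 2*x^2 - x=-20*t^2 + 20*t + 3*x^3 + x^2*(12*t + 7) + x*(-15*t^2 + 31*t + 4)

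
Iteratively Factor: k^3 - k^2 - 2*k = (k - 2)*(k^2 + k) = (k - 2)*(k + 1)*(k)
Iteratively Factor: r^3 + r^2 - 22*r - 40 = (r + 4)*(r^2 - 3*r - 10) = (r + 2)*(r + 4)*(r - 5)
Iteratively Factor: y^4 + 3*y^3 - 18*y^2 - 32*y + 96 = (y + 4)*(y^3 - y^2 - 14*y + 24) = (y - 3)*(y + 4)*(y^2 + 2*y - 8) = (y - 3)*(y - 2)*(y + 4)*(y + 4)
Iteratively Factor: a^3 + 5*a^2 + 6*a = (a + 3)*(a^2 + 2*a) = (a + 2)*(a + 3)*(a)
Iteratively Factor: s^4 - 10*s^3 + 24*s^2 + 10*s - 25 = (s - 5)*(s^3 - 5*s^2 - s + 5) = (s - 5)^2*(s^2 - 1) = (s - 5)^2*(s + 1)*(s - 1)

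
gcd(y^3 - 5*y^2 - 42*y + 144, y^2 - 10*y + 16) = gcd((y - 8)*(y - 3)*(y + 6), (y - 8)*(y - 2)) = y - 8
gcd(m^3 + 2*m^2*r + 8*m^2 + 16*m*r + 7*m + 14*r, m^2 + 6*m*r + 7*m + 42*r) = m + 7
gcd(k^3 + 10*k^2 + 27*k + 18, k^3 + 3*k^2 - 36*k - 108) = k^2 + 9*k + 18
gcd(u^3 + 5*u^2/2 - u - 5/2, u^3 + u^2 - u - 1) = u^2 - 1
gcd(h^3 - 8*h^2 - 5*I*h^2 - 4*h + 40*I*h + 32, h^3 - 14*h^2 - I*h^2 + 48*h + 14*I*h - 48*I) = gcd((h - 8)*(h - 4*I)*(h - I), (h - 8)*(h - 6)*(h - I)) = h^2 + h*(-8 - I) + 8*I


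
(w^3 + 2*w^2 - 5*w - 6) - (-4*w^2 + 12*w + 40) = w^3 + 6*w^2 - 17*w - 46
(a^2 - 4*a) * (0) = 0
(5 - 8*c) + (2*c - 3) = 2 - 6*c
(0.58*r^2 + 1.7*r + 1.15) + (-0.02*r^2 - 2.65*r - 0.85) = 0.56*r^2 - 0.95*r + 0.3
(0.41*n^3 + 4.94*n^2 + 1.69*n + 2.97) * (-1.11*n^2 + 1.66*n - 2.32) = -0.4551*n^5 - 4.8028*n^4 + 5.3733*n^3 - 11.9521*n^2 + 1.0094*n - 6.8904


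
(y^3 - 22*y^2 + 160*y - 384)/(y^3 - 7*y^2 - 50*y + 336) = (y - 8)/(y + 7)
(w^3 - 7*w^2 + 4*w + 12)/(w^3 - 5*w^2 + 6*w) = (w^2 - 5*w - 6)/(w*(w - 3))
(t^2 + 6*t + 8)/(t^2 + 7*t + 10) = (t + 4)/(t + 5)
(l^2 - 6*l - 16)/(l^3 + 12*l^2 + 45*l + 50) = (l - 8)/(l^2 + 10*l + 25)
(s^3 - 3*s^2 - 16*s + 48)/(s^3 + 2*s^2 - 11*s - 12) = (s - 4)/(s + 1)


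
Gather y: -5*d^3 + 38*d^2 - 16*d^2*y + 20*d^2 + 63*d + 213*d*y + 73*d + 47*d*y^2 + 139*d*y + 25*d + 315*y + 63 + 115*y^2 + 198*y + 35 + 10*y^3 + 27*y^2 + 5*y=-5*d^3 + 58*d^2 + 161*d + 10*y^3 + y^2*(47*d + 142) + y*(-16*d^2 + 352*d + 518) + 98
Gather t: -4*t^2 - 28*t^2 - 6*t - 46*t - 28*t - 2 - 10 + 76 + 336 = -32*t^2 - 80*t + 400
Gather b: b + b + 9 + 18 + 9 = 2*b + 36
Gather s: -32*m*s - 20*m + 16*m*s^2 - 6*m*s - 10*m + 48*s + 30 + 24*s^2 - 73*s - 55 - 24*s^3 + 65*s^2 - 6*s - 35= -30*m - 24*s^3 + s^2*(16*m + 89) + s*(-38*m - 31) - 60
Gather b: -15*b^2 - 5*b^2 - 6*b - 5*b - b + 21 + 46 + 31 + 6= -20*b^2 - 12*b + 104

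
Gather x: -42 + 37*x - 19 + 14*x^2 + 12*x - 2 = 14*x^2 + 49*x - 63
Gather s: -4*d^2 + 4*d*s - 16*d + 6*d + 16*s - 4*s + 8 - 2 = -4*d^2 - 10*d + s*(4*d + 12) + 6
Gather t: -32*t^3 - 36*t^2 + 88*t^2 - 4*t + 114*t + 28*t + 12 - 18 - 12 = -32*t^3 + 52*t^2 + 138*t - 18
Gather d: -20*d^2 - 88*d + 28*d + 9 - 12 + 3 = -20*d^2 - 60*d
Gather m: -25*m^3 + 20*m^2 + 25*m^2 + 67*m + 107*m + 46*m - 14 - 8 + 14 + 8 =-25*m^3 + 45*m^2 + 220*m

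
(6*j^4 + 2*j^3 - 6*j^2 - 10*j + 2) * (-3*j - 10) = -18*j^5 - 66*j^4 - 2*j^3 + 90*j^2 + 94*j - 20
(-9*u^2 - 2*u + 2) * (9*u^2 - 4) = -81*u^4 - 18*u^3 + 54*u^2 + 8*u - 8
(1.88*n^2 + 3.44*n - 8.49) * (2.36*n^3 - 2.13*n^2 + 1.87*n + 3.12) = 4.4368*n^5 + 4.114*n^4 - 23.848*n^3 + 30.3821*n^2 - 5.1435*n - 26.4888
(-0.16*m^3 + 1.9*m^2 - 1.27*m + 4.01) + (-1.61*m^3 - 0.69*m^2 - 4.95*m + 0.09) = -1.77*m^3 + 1.21*m^2 - 6.22*m + 4.1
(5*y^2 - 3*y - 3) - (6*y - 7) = 5*y^2 - 9*y + 4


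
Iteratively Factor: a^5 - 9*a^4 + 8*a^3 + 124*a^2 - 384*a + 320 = (a - 2)*(a^4 - 7*a^3 - 6*a^2 + 112*a - 160) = (a - 5)*(a - 2)*(a^3 - 2*a^2 - 16*a + 32) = (a - 5)*(a - 2)^2*(a^2 - 16) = (a - 5)*(a - 2)^2*(a + 4)*(a - 4)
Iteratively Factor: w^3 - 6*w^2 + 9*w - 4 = (w - 1)*(w^2 - 5*w + 4) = (w - 4)*(w - 1)*(w - 1)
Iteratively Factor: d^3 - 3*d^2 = (d)*(d^2 - 3*d) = d*(d - 3)*(d)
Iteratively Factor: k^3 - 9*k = (k)*(k^2 - 9) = k*(k + 3)*(k - 3)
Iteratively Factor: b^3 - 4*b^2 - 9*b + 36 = (b - 3)*(b^2 - b - 12) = (b - 3)*(b + 3)*(b - 4)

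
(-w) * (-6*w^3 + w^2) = 6*w^4 - w^3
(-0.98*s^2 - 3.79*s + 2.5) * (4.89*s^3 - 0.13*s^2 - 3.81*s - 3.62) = -4.7922*s^5 - 18.4057*s^4 + 16.4515*s^3 + 17.6625*s^2 + 4.1948*s - 9.05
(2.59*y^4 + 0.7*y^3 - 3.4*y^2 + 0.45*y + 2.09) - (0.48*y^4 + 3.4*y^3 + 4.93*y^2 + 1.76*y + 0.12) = 2.11*y^4 - 2.7*y^3 - 8.33*y^2 - 1.31*y + 1.97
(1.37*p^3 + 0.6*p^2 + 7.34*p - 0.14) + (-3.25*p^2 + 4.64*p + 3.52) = 1.37*p^3 - 2.65*p^2 + 11.98*p + 3.38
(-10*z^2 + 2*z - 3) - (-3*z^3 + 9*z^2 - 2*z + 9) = 3*z^3 - 19*z^2 + 4*z - 12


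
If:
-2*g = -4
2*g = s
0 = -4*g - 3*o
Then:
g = 2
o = -8/3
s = 4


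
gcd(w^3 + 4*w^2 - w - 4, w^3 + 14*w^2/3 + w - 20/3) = w^2 + 3*w - 4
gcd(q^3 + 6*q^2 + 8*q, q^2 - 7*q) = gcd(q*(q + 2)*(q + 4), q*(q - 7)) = q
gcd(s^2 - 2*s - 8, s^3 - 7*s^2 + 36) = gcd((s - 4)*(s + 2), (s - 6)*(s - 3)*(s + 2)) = s + 2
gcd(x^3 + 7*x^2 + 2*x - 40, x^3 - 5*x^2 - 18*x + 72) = x + 4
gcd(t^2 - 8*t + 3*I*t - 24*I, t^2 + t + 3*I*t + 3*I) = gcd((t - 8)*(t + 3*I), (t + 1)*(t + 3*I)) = t + 3*I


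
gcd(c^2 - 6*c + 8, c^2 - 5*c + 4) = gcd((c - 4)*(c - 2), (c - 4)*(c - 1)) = c - 4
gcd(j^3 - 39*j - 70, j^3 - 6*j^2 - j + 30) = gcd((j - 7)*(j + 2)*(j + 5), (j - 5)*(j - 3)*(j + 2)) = j + 2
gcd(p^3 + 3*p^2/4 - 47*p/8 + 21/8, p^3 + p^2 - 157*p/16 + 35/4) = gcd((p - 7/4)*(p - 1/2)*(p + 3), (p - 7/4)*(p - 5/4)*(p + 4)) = p - 7/4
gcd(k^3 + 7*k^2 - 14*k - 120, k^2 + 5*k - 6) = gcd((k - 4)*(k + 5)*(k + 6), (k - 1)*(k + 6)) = k + 6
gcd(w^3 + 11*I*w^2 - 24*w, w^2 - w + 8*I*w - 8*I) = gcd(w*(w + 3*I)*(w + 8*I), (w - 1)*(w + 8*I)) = w + 8*I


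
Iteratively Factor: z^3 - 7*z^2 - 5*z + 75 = (z + 3)*(z^2 - 10*z + 25) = (z - 5)*(z + 3)*(z - 5)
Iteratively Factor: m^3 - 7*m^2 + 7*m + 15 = (m - 3)*(m^2 - 4*m - 5) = (m - 3)*(m + 1)*(m - 5)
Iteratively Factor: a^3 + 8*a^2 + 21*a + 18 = (a + 3)*(a^2 + 5*a + 6) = (a + 2)*(a + 3)*(a + 3)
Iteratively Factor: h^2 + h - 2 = (h + 2)*(h - 1)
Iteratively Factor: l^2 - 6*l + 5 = (l - 5)*(l - 1)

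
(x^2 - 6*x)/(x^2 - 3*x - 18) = x/(x + 3)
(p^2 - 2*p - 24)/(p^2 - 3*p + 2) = (p^2 - 2*p - 24)/(p^2 - 3*p + 2)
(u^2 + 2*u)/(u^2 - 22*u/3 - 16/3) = 3*u*(u + 2)/(3*u^2 - 22*u - 16)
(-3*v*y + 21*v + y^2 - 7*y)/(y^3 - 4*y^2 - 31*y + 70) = (-3*v + y)/(y^2 + 3*y - 10)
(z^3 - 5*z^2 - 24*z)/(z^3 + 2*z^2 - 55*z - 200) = z*(z + 3)/(z^2 + 10*z + 25)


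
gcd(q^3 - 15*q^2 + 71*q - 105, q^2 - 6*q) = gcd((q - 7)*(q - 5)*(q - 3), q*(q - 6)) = 1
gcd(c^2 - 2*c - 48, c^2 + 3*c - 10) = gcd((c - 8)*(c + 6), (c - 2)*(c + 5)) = 1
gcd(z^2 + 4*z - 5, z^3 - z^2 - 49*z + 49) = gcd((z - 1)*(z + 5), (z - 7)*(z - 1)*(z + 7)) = z - 1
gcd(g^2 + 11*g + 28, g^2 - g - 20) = g + 4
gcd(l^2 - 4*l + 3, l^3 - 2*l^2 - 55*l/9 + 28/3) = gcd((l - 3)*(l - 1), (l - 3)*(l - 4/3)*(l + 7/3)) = l - 3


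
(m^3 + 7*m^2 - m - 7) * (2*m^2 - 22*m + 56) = 2*m^5 - 8*m^4 - 100*m^3 + 400*m^2 + 98*m - 392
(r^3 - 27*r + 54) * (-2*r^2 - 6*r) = -2*r^5 - 6*r^4 + 54*r^3 + 54*r^2 - 324*r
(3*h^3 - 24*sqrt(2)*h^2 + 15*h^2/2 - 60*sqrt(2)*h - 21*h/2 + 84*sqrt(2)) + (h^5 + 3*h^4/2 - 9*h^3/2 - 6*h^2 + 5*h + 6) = h^5 + 3*h^4/2 - 3*h^3/2 - 24*sqrt(2)*h^2 + 3*h^2/2 - 60*sqrt(2)*h - 11*h/2 + 6 + 84*sqrt(2)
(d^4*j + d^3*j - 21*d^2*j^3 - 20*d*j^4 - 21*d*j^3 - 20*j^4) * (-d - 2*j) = -d^5*j - 2*d^4*j^2 - d^4*j + 21*d^3*j^3 - 2*d^3*j^2 + 62*d^2*j^4 + 21*d^2*j^3 + 40*d*j^5 + 62*d*j^4 + 40*j^5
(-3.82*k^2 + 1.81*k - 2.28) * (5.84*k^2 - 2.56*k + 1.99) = -22.3088*k^4 + 20.3496*k^3 - 25.5506*k^2 + 9.4387*k - 4.5372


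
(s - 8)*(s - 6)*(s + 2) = s^3 - 12*s^2 + 20*s + 96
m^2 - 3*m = m*(m - 3)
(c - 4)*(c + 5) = c^2 + c - 20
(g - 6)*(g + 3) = g^2 - 3*g - 18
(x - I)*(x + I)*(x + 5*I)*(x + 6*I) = x^4 + 11*I*x^3 - 29*x^2 + 11*I*x - 30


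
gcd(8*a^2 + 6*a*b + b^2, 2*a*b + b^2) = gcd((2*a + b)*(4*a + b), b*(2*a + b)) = 2*a + b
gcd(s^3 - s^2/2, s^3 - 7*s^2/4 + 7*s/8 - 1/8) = s - 1/2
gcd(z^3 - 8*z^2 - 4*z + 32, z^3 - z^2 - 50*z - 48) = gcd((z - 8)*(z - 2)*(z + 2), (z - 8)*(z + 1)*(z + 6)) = z - 8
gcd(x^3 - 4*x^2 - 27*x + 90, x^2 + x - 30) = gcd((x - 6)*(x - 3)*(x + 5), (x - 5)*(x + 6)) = 1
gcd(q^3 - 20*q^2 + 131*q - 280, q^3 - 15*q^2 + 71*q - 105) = q^2 - 12*q + 35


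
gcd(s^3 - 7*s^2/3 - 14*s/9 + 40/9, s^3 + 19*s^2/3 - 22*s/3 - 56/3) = s^2 - 2*s/3 - 8/3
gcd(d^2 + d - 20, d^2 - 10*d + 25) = 1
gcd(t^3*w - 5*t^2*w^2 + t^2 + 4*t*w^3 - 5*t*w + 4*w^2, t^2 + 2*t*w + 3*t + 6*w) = 1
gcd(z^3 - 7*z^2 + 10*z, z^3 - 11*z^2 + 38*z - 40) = z^2 - 7*z + 10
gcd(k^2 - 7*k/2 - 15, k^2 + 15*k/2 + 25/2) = k + 5/2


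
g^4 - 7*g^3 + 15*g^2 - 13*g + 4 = (g - 4)*(g - 1)^3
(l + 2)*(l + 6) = l^2 + 8*l + 12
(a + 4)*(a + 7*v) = a^2 + 7*a*v + 4*a + 28*v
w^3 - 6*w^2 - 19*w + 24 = (w - 8)*(w - 1)*(w + 3)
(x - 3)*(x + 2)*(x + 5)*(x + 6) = x^4 + 10*x^3 + 13*x^2 - 96*x - 180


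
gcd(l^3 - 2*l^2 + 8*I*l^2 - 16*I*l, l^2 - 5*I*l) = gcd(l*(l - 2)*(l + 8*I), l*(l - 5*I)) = l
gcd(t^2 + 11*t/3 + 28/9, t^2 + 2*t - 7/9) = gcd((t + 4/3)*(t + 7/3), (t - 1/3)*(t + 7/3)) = t + 7/3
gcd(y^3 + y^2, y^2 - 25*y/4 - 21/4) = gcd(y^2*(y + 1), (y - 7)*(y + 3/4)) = 1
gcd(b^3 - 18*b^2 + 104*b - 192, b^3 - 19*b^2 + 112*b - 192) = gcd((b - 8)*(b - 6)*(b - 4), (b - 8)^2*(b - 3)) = b - 8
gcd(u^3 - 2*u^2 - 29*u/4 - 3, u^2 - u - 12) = u - 4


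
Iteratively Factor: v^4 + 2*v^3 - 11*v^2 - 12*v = (v)*(v^3 + 2*v^2 - 11*v - 12) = v*(v - 3)*(v^2 + 5*v + 4) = v*(v - 3)*(v + 1)*(v + 4)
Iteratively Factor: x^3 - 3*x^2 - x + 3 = (x - 1)*(x^2 - 2*x - 3) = (x - 3)*(x - 1)*(x + 1)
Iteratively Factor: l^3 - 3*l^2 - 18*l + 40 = (l + 4)*(l^2 - 7*l + 10) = (l - 5)*(l + 4)*(l - 2)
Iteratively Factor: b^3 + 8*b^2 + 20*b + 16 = (b + 4)*(b^2 + 4*b + 4) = (b + 2)*(b + 4)*(b + 2)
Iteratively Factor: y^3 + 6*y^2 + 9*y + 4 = (y + 4)*(y^2 + 2*y + 1) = (y + 1)*(y + 4)*(y + 1)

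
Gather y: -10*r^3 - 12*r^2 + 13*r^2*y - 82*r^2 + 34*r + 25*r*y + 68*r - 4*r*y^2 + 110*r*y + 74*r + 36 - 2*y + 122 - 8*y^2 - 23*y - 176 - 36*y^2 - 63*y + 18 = -10*r^3 - 94*r^2 + 176*r + y^2*(-4*r - 44) + y*(13*r^2 + 135*r - 88)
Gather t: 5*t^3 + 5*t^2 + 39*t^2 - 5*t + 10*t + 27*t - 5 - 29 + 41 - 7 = 5*t^3 + 44*t^2 + 32*t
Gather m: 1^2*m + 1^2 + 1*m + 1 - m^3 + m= -m^3 + 3*m + 2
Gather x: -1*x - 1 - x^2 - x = -x^2 - 2*x - 1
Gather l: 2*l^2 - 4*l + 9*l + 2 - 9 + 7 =2*l^2 + 5*l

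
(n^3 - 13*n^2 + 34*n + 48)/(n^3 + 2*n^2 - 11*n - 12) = (n^2 - 14*n + 48)/(n^2 + n - 12)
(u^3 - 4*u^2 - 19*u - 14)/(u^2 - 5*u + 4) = (u^3 - 4*u^2 - 19*u - 14)/(u^2 - 5*u + 4)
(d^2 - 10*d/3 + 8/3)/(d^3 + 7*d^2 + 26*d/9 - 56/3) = 3*(d - 2)/(3*d^2 + 25*d + 42)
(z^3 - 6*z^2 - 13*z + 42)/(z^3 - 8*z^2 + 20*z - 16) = (z^2 - 4*z - 21)/(z^2 - 6*z + 8)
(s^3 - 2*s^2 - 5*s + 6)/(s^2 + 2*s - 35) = (s^3 - 2*s^2 - 5*s + 6)/(s^2 + 2*s - 35)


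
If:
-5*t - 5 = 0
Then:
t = -1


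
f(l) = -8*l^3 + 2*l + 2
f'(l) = 2 - 24*l^2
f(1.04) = -4.92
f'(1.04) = -23.96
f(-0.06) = 1.88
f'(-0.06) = 1.91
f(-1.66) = 35.27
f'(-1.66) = -64.13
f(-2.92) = 195.34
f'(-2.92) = -202.63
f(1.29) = -12.59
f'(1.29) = -37.94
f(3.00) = -208.00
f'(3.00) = -214.00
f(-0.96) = 7.16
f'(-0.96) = -20.12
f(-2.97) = 205.64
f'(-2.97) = -209.70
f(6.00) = -1714.00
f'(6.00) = -862.00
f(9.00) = -5812.00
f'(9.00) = -1942.00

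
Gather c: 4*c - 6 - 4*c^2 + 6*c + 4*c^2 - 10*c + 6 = 0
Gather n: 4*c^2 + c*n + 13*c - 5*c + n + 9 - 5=4*c^2 + 8*c + n*(c + 1) + 4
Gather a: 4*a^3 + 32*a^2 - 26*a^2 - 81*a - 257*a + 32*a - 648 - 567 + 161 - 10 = 4*a^3 + 6*a^2 - 306*a - 1064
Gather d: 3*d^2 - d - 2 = 3*d^2 - d - 2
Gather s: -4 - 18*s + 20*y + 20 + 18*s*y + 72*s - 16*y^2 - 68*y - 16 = s*(18*y + 54) - 16*y^2 - 48*y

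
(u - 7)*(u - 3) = u^2 - 10*u + 21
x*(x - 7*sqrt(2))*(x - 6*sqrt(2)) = x^3 - 13*sqrt(2)*x^2 + 84*x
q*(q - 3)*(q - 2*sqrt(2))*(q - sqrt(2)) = q^4 - 3*sqrt(2)*q^3 - 3*q^3 + 4*q^2 + 9*sqrt(2)*q^2 - 12*q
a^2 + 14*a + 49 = (a + 7)^2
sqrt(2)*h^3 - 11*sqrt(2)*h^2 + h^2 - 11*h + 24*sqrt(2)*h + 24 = (h - 8)*(h - 3)*(sqrt(2)*h + 1)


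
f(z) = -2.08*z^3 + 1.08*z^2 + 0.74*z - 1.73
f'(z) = -6.24*z^2 + 2.16*z + 0.74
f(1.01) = -2.02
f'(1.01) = -3.44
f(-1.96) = 16.63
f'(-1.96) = -27.47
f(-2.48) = 34.80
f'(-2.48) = -43.00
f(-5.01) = 283.23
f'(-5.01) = -166.71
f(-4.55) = 213.19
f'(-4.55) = -138.27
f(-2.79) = 49.78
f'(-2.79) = -53.86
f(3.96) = -111.03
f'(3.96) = -88.56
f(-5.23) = 321.50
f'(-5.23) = -181.24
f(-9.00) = 1595.41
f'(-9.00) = -524.14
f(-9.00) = 1595.41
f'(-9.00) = -524.14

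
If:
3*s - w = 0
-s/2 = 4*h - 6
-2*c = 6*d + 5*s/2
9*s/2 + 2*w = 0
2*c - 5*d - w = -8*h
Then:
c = -36/11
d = 12/11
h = 3/2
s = 0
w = 0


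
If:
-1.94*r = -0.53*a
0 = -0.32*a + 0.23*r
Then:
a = 0.00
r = 0.00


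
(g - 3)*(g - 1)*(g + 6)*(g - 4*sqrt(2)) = g^4 - 4*sqrt(2)*g^3 + 2*g^3 - 21*g^2 - 8*sqrt(2)*g^2 + 18*g + 84*sqrt(2)*g - 72*sqrt(2)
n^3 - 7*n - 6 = (n - 3)*(n + 1)*(n + 2)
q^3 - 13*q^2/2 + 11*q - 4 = (q - 4)*(q - 2)*(q - 1/2)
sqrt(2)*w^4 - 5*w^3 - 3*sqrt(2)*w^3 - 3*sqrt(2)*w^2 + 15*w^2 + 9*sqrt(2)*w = w*(w - 3)*(w - 3*sqrt(2))*(sqrt(2)*w + 1)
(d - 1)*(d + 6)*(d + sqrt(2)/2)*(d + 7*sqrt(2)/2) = d^4 + 5*d^3 + 4*sqrt(2)*d^3 - 5*d^2/2 + 20*sqrt(2)*d^2 - 24*sqrt(2)*d + 35*d/2 - 21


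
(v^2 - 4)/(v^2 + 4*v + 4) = (v - 2)/(v + 2)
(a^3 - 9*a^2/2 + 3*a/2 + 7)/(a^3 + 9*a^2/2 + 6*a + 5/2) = (2*a^2 - 11*a + 14)/(2*a^2 + 7*a + 5)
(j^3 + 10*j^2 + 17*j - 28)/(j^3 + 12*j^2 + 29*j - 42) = (j + 4)/(j + 6)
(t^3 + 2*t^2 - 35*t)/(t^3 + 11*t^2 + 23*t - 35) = t*(t - 5)/(t^2 + 4*t - 5)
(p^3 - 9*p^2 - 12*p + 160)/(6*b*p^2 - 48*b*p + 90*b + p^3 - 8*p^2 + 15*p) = (p^2 - 4*p - 32)/(6*b*p - 18*b + p^2 - 3*p)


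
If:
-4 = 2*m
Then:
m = -2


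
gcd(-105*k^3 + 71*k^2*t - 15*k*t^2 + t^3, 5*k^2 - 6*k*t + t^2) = -5*k + t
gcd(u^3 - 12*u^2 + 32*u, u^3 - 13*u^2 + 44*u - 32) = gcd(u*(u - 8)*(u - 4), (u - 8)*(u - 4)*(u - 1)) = u^2 - 12*u + 32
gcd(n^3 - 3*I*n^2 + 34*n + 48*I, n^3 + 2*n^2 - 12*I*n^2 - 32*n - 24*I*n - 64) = n - 8*I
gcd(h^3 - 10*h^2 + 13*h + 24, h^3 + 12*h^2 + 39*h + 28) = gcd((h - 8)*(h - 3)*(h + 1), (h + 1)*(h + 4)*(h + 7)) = h + 1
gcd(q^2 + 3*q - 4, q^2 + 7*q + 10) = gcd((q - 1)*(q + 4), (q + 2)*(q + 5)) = 1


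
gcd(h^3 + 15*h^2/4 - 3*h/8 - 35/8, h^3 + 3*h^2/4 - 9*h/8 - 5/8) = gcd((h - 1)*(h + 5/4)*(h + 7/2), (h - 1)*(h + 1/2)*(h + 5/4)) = h^2 + h/4 - 5/4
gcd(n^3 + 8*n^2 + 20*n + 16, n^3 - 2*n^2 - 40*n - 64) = n^2 + 6*n + 8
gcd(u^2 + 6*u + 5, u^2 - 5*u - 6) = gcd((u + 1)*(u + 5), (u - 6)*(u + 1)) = u + 1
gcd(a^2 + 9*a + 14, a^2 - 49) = a + 7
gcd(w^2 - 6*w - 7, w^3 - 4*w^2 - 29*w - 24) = w + 1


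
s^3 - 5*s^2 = s^2*(s - 5)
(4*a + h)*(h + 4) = 4*a*h + 16*a + h^2 + 4*h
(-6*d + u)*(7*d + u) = -42*d^2 + d*u + u^2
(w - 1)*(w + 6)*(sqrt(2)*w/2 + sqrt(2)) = sqrt(2)*w^3/2 + 7*sqrt(2)*w^2/2 + 2*sqrt(2)*w - 6*sqrt(2)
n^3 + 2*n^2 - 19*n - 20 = (n - 4)*(n + 1)*(n + 5)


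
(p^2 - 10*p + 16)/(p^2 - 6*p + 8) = (p - 8)/(p - 4)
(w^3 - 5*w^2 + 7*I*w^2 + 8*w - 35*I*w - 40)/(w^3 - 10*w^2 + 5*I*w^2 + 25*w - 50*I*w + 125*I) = (w^2 + 7*I*w + 8)/(w^2 + 5*w*(-1 + I) - 25*I)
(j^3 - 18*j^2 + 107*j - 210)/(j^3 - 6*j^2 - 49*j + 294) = (j - 5)/(j + 7)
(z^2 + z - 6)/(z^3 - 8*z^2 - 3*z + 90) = (z - 2)/(z^2 - 11*z + 30)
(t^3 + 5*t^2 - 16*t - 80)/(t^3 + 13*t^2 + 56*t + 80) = (t - 4)/(t + 4)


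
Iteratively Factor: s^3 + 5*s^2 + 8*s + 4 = (s + 2)*(s^2 + 3*s + 2) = (s + 2)^2*(s + 1)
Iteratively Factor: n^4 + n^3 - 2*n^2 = (n + 2)*(n^3 - n^2) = n*(n + 2)*(n^2 - n) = n^2*(n + 2)*(n - 1)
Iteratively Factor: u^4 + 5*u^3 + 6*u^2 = (u + 3)*(u^3 + 2*u^2) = u*(u + 3)*(u^2 + 2*u) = u*(u + 2)*(u + 3)*(u)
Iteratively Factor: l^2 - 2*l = (l)*(l - 2)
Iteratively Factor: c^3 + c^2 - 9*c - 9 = (c + 3)*(c^2 - 2*c - 3) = (c - 3)*(c + 3)*(c + 1)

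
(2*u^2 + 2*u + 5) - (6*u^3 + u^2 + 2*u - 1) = -6*u^3 + u^2 + 6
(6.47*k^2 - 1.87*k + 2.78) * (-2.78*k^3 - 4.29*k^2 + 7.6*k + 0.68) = -17.9866*k^5 - 22.5577*k^4 + 49.4659*k^3 - 21.7386*k^2 + 19.8564*k + 1.8904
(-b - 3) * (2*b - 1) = -2*b^2 - 5*b + 3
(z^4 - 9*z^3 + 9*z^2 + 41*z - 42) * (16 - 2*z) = -2*z^5 + 34*z^4 - 162*z^3 + 62*z^2 + 740*z - 672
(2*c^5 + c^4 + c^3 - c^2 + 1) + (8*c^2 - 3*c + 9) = 2*c^5 + c^4 + c^3 + 7*c^2 - 3*c + 10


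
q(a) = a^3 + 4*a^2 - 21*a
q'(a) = 3*a^2 + 8*a - 21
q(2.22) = -15.97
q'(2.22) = 11.55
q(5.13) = 132.54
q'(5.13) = 98.99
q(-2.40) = 59.62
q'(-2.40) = -22.92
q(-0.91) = 21.67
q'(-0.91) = -25.80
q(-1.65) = 41.05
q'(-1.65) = -26.03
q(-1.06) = 25.56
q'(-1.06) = -26.11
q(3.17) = 5.48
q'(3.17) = 34.51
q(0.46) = -8.72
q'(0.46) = -16.69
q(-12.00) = -900.00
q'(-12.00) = 315.00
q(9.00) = 864.00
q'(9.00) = 294.00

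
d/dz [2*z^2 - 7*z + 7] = 4*z - 7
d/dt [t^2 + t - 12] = 2*t + 1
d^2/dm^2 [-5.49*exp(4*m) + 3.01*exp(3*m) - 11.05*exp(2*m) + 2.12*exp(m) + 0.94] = (-87.84*exp(3*m) + 27.09*exp(2*m) - 44.2*exp(m) + 2.12)*exp(m)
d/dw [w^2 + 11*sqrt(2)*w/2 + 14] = 2*w + 11*sqrt(2)/2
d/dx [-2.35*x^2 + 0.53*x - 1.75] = 0.53 - 4.7*x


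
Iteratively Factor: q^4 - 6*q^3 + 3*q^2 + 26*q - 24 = (q - 1)*(q^3 - 5*q^2 - 2*q + 24) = (q - 4)*(q - 1)*(q^2 - q - 6) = (q - 4)*(q - 1)*(q + 2)*(q - 3)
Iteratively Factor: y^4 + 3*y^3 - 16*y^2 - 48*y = (y - 4)*(y^3 + 7*y^2 + 12*y) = y*(y - 4)*(y^2 + 7*y + 12) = y*(y - 4)*(y + 3)*(y + 4)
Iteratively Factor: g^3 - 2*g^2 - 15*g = (g - 5)*(g^2 + 3*g) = (g - 5)*(g + 3)*(g)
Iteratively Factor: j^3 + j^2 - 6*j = (j + 3)*(j^2 - 2*j) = (j - 2)*(j + 3)*(j)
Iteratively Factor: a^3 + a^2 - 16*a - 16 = (a - 4)*(a^2 + 5*a + 4) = (a - 4)*(a + 1)*(a + 4)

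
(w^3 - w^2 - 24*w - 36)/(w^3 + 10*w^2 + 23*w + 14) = (w^2 - 3*w - 18)/(w^2 + 8*w + 7)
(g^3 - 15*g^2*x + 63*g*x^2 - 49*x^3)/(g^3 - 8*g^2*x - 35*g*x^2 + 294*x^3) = (g - x)/(g + 6*x)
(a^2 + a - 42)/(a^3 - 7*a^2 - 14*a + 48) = (a^2 + a - 42)/(a^3 - 7*a^2 - 14*a + 48)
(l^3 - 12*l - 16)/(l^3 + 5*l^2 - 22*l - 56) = (l + 2)/(l + 7)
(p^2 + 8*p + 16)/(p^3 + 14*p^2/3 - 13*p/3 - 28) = 3*(p + 4)/(3*p^2 + 2*p - 21)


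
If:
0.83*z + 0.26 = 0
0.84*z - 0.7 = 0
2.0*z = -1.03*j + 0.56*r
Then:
No Solution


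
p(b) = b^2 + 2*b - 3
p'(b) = 2*b + 2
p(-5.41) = 15.45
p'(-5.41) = -8.82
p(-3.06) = 0.24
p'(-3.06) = -4.12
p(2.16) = 5.99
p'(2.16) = 6.32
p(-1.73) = -3.47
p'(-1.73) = -1.46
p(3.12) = 12.97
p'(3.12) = 8.24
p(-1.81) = -3.34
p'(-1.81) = -1.62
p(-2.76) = -0.90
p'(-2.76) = -3.52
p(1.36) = 1.57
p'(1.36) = 4.72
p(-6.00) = 21.00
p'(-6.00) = -10.00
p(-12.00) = 117.00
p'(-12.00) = -22.00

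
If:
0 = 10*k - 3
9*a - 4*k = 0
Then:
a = 2/15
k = 3/10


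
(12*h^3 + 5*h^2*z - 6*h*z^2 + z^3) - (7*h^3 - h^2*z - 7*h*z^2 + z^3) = 5*h^3 + 6*h^2*z + h*z^2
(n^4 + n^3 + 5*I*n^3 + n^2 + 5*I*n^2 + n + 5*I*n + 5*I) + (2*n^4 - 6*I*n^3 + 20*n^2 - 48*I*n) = 3*n^4 + n^3 - I*n^3 + 21*n^2 + 5*I*n^2 + n - 43*I*n + 5*I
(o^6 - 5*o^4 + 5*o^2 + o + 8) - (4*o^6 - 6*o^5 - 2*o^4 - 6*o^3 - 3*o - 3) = -3*o^6 + 6*o^5 - 3*o^4 + 6*o^3 + 5*o^2 + 4*o + 11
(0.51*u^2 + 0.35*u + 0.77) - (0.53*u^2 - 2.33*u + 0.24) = -0.02*u^2 + 2.68*u + 0.53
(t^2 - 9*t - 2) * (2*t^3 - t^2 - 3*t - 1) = 2*t^5 - 19*t^4 + 2*t^3 + 28*t^2 + 15*t + 2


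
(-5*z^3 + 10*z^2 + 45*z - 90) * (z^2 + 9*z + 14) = -5*z^5 - 35*z^4 + 65*z^3 + 455*z^2 - 180*z - 1260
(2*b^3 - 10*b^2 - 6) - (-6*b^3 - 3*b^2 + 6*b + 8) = 8*b^3 - 7*b^2 - 6*b - 14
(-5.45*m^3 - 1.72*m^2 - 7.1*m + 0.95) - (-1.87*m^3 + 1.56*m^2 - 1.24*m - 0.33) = -3.58*m^3 - 3.28*m^2 - 5.86*m + 1.28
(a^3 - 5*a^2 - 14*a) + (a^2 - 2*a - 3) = a^3 - 4*a^2 - 16*a - 3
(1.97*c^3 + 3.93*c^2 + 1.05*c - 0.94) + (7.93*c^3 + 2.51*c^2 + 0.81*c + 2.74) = 9.9*c^3 + 6.44*c^2 + 1.86*c + 1.8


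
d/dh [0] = 0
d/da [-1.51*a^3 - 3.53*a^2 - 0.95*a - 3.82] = -4.53*a^2 - 7.06*a - 0.95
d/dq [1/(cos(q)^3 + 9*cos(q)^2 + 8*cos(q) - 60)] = (3*cos(q)^2 + 18*cos(q) + 8)*sin(q)/(cos(q)^3 + 9*cos(q)^2 + 8*cos(q) - 60)^2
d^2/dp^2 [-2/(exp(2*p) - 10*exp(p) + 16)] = 4*(-4*(exp(p) - 5)^2*exp(p) + (2*exp(p) - 5)*(exp(2*p) - 10*exp(p) + 16))*exp(p)/(exp(2*p) - 10*exp(p) + 16)^3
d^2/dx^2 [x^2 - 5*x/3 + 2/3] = 2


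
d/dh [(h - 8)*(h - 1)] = 2*h - 9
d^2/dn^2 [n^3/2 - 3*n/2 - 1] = 3*n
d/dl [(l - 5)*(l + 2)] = 2*l - 3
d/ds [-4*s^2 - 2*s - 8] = -8*s - 2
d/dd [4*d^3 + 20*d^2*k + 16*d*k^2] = 12*d^2 + 40*d*k + 16*k^2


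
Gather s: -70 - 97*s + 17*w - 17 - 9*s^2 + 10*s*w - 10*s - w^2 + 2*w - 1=-9*s^2 + s*(10*w - 107) - w^2 + 19*w - 88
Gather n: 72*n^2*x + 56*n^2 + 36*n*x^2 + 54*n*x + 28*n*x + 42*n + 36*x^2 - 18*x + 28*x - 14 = n^2*(72*x + 56) + n*(36*x^2 + 82*x + 42) + 36*x^2 + 10*x - 14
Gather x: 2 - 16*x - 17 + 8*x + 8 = -8*x - 7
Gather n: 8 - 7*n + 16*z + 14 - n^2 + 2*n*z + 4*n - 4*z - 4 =-n^2 + n*(2*z - 3) + 12*z + 18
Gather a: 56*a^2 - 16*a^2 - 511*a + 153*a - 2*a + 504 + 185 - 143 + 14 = 40*a^2 - 360*a + 560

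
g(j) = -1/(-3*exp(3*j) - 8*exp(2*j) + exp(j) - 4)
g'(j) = -(9*exp(3*j) + 16*exp(2*j) - exp(j))/(-3*exp(3*j) - 8*exp(2*j) + exp(j) - 4)^2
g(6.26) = 0.00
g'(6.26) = -0.00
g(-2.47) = 0.25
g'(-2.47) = -0.00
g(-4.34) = 0.25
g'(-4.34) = 0.00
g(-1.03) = 0.21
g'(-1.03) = -0.09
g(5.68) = 0.00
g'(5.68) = -0.00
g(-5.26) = 0.25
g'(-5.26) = 0.00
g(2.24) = 0.00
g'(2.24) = -0.00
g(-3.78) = 0.25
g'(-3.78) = 0.00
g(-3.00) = 0.25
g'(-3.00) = 0.00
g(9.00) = 0.00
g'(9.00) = 0.00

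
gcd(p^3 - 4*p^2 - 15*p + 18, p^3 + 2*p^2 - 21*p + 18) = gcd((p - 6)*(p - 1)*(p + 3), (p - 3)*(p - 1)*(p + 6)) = p - 1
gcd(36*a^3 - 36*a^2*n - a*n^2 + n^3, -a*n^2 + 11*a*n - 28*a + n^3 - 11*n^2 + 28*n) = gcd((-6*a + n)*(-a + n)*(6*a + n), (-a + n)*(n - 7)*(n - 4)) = a - n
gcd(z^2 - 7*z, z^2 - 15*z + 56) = z - 7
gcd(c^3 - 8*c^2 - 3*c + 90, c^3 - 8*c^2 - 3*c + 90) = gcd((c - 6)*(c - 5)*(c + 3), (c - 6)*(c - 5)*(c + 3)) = c^3 - 8*c^2 - 3*c + 90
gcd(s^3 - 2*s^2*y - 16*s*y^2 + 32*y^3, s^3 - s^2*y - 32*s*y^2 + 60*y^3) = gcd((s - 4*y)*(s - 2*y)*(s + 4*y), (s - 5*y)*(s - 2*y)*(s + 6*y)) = -s + 2*y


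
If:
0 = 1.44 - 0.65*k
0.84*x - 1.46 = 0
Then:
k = 2.22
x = 1.74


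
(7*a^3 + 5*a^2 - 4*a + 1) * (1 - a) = -7*a^4 + 2*a^3 + 9*a^2 - 5*a + 1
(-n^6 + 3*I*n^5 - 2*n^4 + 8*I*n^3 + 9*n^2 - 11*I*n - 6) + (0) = -n^6 + 3*I*n^5 - 2*n^4 + 8*I*n^3 + 9*n^2 - 11*I*n - 6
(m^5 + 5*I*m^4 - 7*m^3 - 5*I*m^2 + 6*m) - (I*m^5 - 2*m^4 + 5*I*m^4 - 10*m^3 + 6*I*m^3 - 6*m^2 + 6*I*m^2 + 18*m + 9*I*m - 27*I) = m^5 - I*m^5 + 2*m^4 + 3*m^3 - 6*I*m^3 + 6*m^2 - 11*I*m^2 - 12*m - 9*I*m + 27*I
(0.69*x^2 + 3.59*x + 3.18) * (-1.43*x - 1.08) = -0.9867*x^3 - 5.8789*x^2 - 8.4246*x - 3.4344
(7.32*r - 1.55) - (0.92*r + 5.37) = 6.4*r - 6.92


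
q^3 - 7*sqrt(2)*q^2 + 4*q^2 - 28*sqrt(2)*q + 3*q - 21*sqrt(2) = (q + 1)*(q + 3)*(q - 7*sqrt(2))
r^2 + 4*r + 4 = (r + 2)^2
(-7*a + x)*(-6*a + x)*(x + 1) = 42*a^2*x + 42*a^2 - 13*a*x^2 - 13*a*x + x^3 + x^2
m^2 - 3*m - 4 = (m - 4)*(m + 1)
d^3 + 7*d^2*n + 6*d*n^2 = d*(d + n)*(d + 6*n)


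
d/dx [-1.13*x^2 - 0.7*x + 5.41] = -2.26*x - 0.7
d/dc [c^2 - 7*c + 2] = 2*c - 7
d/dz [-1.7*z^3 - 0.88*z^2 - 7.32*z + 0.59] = -5.1*z^2 - 1.76*z - 7.32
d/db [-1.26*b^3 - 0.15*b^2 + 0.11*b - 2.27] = -3.78*b^2 - 0.3*b + 0.11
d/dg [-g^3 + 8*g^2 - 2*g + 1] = -3*g^2 + 16*g - 2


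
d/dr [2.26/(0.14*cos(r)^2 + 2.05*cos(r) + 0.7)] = (0.6328*cos(r) + 4.633)*sin(r)/(0.14*cos(r)^2 + 2.05*cos(r) + 0.7)^2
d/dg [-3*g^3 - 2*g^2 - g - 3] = -9*g^2 - 4*g - 1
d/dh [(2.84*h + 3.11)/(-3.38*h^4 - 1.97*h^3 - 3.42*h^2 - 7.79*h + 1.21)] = (28.7976*h^4 + 53.2368*h^3 + 28.0929*h^2 + 21.2724*h + 27.6633)/(11.4244*h^8 + 13.3172*h^7 + 27.0001*h^6 + 66.1352*h^5 + 34.2094*h^4 + 48.5162*h^3 + 52.4077*h^2 - 18.8518*h + 1.4641)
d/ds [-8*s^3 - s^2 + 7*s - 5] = -24*s^2 - 2*s + 7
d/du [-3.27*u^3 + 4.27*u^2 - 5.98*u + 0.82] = -9.81*u^2 + 8.54*u - 5.98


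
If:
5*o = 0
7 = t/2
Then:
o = 0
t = 14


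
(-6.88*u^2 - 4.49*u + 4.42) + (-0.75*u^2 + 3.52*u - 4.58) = -7.63*u^2 - 0.97*u - 0.16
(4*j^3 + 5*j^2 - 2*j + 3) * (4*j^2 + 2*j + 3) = 16*j^5 + 28*j^4 + 14*j^3 + 23*j^2 + 9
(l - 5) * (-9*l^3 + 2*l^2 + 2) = -9*l^4 + 47*l^3 - 10*l^2 + 2*l - 10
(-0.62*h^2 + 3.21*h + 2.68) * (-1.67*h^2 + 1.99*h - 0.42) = 1.0354*h^4 - 6.5945*h^3 + 2.1727*h^2 + 3.985*h - 1.1256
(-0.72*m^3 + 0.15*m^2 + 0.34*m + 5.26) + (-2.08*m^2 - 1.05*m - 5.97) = -0.72*m^3 - 1.93*m^2 - 0.71*m - 0.71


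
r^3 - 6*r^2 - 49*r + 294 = (r - 7)*(r - 6)*(r + 7)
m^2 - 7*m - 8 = (m - 8)*(m + 1)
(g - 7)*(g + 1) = g^2 - 6*g - 7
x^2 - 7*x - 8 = (x - 8)*(x + 1)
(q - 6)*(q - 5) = q^2 - 11*q + 30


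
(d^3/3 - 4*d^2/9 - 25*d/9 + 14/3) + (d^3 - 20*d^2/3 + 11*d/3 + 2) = 4*d^3/3 - 64*d^2/9 + 8*d/9 + 20/3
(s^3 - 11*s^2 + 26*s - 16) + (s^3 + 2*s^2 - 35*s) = 2*s^3 - 9*s^2 - 9*s - 16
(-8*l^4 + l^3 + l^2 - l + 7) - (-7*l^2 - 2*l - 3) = -8*l^4 + l^3 + 8*l^2 + l + 10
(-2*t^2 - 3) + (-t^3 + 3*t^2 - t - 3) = -t^3 + t^2 - t - 6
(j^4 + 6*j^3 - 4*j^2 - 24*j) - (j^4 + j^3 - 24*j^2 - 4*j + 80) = 5*j^3 + 20*j^2 - 20*j - 80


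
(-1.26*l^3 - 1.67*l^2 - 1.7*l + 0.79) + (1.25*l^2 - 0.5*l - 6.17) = -1.26*l^3 - 0.42*l^2 - 2.2*l - 5.38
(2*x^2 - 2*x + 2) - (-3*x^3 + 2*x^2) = 3*x^3 - 2*x + 2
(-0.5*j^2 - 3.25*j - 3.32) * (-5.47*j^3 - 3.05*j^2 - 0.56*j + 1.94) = 2.735*j^5 + 19.3025*j^4 + 28.3529*j^3 + 10.976*j^2 - 4.4458*j - 6.4408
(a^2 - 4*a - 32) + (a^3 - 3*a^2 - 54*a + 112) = a^3 - 2*a^2 - 58*a + 80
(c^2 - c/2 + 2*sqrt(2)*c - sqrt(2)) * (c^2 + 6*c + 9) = c^4 + 2*sqrt(2)*c^3 + 11*c^3/2 + 6*c^2 + 11*sqrt(2)*c^2 - 9*c/2 + 12*sqrt(2)*c - 9*sqrt(2)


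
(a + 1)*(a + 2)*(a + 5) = a^3 + 8*a^2 + 17*a + 10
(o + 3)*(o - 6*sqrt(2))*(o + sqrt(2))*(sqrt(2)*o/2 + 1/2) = sqrt(2)*o^4/2 - 9*o^3/2 + 3*sqrt(2)*o^3/2 - 27*o^2/2 - 17*sqrt(2)*o^2/2 - 51*sqrt(2)*o/2 - 6*o - 18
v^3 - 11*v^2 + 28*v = v*(v - 7)*(v - 4)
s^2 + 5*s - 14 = (s - 2)*(s + 7)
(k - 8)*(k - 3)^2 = k^3 - 14*k^2 + 57*k - 72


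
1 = 1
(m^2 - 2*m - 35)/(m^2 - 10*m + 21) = (m + 5)/(m - 3)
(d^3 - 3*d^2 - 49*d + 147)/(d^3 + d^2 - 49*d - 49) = (d - 3)/(d + 1)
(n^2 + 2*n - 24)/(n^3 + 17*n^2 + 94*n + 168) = (n - 4)/(n^2 + 11*n + 28)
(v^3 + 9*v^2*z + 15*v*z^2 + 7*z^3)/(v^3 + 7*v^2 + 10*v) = (v^3 + 9*v^2*z + 15*v*z^2 + 7*z^3)/(v*(v^2 + 7*v + 10))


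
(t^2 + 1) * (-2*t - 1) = -2*t^3 - t^2 - 2*t - 1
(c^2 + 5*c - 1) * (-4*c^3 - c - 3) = -4*c^5 - 20*c^4 + 3*c^3 - 8*c^2 - 14*c + 3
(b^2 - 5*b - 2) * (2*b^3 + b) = 2*b^5 - 10*b^4 - 3*b^3 - 5*b^2 - 2*b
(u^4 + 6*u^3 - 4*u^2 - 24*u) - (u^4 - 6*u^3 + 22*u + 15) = 12*u^3 - 4*u^2 - 46*u - 15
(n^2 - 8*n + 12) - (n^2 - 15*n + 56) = 7*n - 44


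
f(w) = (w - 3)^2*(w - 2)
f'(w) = (w - 3)^2 + (w - 2)*(2*w - 6) = (w - 3)*(3*w - 7)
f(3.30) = 0.12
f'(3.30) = 0.87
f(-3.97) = -290.03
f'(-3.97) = 131.80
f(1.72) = -0.46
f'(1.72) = 2.36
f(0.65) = -7.46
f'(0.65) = 11.87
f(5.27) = 16.85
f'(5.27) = 20.00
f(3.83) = 1.26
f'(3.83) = 3.73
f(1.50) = -1.12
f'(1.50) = 3.75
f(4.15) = 2.84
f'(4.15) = 6.27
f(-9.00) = -1584.00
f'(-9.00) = 408.00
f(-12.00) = -3150.00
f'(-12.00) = 645.00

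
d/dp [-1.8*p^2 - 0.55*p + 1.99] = -3.6*p - 0.55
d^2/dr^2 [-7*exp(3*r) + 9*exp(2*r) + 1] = (36 - 63*exp(r))*exp(2*r)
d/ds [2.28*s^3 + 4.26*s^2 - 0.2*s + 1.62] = 6.84*s^2 + 8.52*s - 0.2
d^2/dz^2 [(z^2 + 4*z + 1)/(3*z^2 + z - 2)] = 2*(33*z^3 + 45*z^2 + 81*z + 19)/(27*z^6 + 27*z^5 - 45*z^4 - 35*z^3 + 30*z^2 + 12*z - 8)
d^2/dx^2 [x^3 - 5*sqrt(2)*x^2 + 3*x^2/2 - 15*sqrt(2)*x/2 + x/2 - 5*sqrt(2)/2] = 6*x - 10*sqrt(2) + 3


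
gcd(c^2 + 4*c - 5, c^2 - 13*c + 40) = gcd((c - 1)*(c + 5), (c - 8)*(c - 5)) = 1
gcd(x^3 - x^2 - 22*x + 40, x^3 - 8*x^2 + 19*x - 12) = x - 4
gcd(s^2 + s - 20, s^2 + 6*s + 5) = s + 5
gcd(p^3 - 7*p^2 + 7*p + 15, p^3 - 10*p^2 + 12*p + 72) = 1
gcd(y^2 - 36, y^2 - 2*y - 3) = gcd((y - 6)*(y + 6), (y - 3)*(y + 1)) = 1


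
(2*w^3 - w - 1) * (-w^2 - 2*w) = -2*w^5 - 4*w^4 + w^3 + 3*w^2 + 2*w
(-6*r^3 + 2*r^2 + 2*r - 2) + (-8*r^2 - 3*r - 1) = -6*r^3 - 6*r^2 - r - 3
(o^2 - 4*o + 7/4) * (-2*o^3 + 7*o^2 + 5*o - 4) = -2*o^5 + 15*o^4 - 53*o^3/2 - 47*o^2/4 + 99*o/4 - 7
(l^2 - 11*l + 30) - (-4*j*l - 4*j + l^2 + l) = 4*j*l + 4*j - 12*l + 30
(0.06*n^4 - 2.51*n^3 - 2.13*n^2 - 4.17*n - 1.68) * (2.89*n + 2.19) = 0.1734*n^5 - 7.1225*n^4 - 11.6526*n^3 - 16.716*n^2 - 13.9875*n - 3.6792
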